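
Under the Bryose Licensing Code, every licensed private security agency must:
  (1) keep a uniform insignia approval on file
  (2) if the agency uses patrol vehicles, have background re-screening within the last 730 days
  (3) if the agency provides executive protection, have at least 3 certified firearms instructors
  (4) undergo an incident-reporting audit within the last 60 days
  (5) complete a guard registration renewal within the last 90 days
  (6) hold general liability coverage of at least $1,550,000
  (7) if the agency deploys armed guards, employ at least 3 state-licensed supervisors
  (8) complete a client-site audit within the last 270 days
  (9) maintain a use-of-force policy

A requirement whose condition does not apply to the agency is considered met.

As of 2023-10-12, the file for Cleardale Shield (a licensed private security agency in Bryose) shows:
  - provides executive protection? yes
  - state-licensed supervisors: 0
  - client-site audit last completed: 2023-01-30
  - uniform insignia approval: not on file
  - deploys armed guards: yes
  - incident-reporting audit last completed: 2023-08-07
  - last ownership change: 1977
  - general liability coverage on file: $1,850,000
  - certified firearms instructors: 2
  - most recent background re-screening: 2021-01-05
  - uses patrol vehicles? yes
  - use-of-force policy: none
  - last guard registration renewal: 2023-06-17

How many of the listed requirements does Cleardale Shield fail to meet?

1. uniform insignia approval absent → not met
2. condition 'uses patrol vehicles' holds; background re-screening 1010 days ago vs limit 730 → not met
3. condition 'provides executive protection' holds; certified firearms instructors 2 < 3 → not met
4. incident-reporting audit 66 days ago vs limit 60 → not met
5. guard registration renewal 117 days ago vs limit 90 → not met
6. general liability coverage $1,850,000 ≥ $1,550,000 → met
7. condition 'deploys armed guards' holds; state-licensed supervisors 0 < 3 → not met
8. client-site audit 255 days ago vs limit 270 → met
9. use-of-force policy absent → not met
Not met: 7 of 9

7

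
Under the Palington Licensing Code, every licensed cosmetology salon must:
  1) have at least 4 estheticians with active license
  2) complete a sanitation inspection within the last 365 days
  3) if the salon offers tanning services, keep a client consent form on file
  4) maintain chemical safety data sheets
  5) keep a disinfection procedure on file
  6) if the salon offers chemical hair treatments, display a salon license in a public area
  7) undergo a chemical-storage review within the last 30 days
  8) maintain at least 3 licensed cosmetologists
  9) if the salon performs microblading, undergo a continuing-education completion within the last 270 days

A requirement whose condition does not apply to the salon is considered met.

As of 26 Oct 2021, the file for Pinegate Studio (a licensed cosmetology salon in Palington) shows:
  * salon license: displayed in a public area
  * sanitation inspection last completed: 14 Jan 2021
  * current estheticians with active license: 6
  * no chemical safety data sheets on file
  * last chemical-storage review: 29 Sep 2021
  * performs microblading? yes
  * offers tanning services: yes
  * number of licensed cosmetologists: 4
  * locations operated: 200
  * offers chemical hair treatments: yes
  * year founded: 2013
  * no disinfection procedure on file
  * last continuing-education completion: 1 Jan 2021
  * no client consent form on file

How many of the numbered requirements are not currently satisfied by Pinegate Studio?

4

1. estheticians with active license 6 ≥ 4 → met
2. sanitation inspection 285 days ago vs limit 365 → met
3. condition 'offers tanning services' holds; client consent form absent → not met
4. chemical safety data sheets absent → not met
5. disinfection procedure absent → not met
6. condition 'offers chemical hair treatments' holds; salon license present → met
7. chemical-storage review 27 days ago vs limit 30 → met
8. licensed cosmetologists 4 ≥ 3 → met
9. condition 'performs microblading' holds; continuing-education completion 298 days ago vs limit 270 → not met
Not met: 4 of 9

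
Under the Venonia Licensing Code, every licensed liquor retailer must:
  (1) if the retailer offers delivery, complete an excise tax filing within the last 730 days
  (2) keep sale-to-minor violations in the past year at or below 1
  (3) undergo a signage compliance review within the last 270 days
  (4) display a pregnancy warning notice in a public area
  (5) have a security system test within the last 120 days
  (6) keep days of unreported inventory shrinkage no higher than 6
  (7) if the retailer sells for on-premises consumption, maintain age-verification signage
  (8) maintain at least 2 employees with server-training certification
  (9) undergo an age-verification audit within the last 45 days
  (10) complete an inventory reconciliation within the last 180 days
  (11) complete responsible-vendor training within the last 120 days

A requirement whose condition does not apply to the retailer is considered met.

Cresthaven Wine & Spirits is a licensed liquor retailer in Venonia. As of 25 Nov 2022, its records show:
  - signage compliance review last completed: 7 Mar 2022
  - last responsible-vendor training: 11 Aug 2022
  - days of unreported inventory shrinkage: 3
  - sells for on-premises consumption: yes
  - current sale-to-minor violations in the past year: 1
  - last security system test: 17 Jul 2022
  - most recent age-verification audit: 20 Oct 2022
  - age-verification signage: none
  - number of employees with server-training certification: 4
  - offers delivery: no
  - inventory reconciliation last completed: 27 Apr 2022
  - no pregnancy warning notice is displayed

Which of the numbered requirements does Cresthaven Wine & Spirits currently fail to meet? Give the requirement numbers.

4, 5, 7, 10

1. condition 'offers delivery' does not hold → requirement n/a → met
2. sale-to-minor violations in the past year 1 ≤ 1 → met
3. signage compliance review 263 days ago vs limit 270 → met
4. pregnancy warning notice absent → not met
5. security system test 131 days ago vs limit 120 → not met
6. days of unreported inventory shrinkage 3 ≤ 6 → met
7. condition 'sells for on-premises consumption' holds; age-verification signage absent → not met
8. employees with server-training certification 4 ≥ 2 → met
9. age-verification audit 36 days ago vs limit 45 → met
10. inventory reconciliation 212 days ago vs limit 180 → not met
11. responsible-vendor training 106 days ago vs limit 120 → met
Not met: 4, 5, 7, 10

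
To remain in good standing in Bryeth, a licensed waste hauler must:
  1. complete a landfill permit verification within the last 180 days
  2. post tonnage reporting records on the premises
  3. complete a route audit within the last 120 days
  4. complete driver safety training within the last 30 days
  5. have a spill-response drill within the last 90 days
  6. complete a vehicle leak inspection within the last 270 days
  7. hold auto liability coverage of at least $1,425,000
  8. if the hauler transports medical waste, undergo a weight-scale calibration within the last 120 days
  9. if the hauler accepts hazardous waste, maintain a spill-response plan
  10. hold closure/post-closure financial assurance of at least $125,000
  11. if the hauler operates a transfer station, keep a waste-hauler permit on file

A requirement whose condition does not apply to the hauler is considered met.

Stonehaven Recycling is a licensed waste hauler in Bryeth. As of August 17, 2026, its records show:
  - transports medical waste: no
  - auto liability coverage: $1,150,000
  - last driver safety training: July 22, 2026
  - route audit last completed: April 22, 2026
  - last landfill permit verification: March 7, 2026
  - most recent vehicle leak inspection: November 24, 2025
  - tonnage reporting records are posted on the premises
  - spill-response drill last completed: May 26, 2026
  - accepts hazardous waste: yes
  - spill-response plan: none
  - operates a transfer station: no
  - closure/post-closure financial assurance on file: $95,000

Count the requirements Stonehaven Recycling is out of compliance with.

1. landfill permit verification 163 days ago vs limit 180 → met
2. tonnage reporting records present → met
3. route audit 117 days ago vs limit 120 → met
4. driver safety training 26 days ago vs limit 30 → met
5. spill-response drill 83 days ago vs limit 90 → met
6. vehicle leak inspection 266 days ago vs limit 270 → met
7. auto liability coverage $1,150,000 < $1,425,000 → not met
8. condition 'transports medical waste' does not hold → requirement n/a → met
9. condition 'accepts hazardous waste' holds; spill-response plan absent → not met
10. closure/post-closure financial assurance $95,000 < $125,000 → not met
11. condition 'operates a transfer station' does not hold → requirement n/a → met
Not met: 3 of 11

3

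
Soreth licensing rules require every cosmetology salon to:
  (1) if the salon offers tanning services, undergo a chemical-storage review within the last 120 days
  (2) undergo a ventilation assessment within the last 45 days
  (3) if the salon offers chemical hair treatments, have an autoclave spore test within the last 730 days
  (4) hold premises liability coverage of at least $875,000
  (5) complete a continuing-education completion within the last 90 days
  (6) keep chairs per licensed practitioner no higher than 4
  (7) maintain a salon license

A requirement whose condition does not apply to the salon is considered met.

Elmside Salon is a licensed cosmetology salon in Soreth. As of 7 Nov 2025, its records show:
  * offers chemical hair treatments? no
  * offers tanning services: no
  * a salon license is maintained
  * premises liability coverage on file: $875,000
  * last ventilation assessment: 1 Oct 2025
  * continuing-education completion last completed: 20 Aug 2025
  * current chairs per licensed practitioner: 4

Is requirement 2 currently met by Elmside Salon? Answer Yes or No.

Yes

2. ventilation assessment 37 days ago vs limit 45 → met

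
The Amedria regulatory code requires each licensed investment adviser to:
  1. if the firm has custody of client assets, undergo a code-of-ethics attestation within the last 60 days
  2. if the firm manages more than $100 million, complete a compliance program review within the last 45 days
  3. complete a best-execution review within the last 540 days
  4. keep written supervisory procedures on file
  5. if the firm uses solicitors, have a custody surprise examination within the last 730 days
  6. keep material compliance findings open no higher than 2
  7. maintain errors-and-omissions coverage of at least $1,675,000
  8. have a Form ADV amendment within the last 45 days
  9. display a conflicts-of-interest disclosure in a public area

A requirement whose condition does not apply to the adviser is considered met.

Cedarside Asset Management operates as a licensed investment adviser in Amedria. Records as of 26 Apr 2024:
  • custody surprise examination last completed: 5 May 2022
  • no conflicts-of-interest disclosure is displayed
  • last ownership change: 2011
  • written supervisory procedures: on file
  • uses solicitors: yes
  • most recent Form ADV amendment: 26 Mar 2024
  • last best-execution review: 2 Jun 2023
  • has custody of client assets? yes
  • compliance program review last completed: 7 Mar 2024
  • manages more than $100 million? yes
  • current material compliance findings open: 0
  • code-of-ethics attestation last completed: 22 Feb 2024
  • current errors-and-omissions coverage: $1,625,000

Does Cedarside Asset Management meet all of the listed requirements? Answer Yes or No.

No

1. condition 'has custody of client assets' holds; code-of-ethics attestation 64 days ago vs limit 60 → not met
2. condition 'manages more than $100 million' holds; compliance program review 50 days ago vs limit 45 → not met
3. best-execution review 329 days ago vs limit 540 → met
4. written supervisory procedures present → met
5. condition 'uses solicitors' holds; custody surprise examination 722 days ago vs limit 730 → met
6. material compliance findings open 0 ≤ 2 → met
7. errors-and-omissions coverage $1,625,000 < $1,675,000 → not met
8. Form ADV amendment 31 days ago vs limit 45 → met
9. conflicts-of-interest disclosure absent → not met
Not met: 1, 2, 7, 9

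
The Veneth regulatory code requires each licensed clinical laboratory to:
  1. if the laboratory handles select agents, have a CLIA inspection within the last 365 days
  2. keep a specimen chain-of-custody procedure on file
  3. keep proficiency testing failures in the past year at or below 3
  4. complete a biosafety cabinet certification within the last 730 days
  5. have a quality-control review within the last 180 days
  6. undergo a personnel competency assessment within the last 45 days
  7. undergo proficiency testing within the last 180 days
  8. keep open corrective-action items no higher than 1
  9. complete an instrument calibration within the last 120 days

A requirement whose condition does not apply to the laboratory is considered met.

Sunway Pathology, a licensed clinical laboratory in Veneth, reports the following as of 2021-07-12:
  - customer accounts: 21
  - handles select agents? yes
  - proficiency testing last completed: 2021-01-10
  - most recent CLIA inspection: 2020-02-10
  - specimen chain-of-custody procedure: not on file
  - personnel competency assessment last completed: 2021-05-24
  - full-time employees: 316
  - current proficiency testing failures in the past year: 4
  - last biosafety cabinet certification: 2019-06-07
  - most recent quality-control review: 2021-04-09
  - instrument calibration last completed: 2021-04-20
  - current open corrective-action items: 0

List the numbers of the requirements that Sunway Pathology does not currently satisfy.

1. condition 'handles select agents' holds; CLIA inspection 518 days ago vs limit 365 → not met
2. specimen chain-of-custody procedure absent → not met
3. proficiency testing failures in the past year 4 > 3 → not met
4. biosafety cabinet certification 766 days ago vs limit 730 → not met
5. quality-control review 94 days ago vs limit 180 → met
6. personnel competency assessment 49 days ago vs limit 45 → not met
7. proficiency testing 183 days ago vs limit 180 → not met
8. open corrective-action items 0 ≤ 1 → met
9. instrument calibration 83 days ago vs limit 120 → met
Not met: 1, 2, 3, 4, 6, 7

1, 2, 3, 4, 6, 7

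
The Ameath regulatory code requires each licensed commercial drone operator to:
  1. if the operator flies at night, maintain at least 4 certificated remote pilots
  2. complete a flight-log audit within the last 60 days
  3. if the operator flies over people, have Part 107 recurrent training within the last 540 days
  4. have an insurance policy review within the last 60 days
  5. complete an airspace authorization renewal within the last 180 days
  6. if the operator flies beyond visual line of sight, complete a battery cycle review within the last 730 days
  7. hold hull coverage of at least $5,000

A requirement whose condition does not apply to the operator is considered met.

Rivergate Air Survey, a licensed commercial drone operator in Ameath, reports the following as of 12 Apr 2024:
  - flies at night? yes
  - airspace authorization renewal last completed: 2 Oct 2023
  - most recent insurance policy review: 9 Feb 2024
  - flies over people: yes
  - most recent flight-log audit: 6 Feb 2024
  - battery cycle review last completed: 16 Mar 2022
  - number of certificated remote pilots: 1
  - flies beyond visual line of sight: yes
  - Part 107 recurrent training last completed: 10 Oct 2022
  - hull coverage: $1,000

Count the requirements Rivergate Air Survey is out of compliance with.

1. condition 'flies at night' holds; certificated remote pilots 1 < 4 → not met
2. flight-log audit 66 days ago vs limit 60 → not met
3. condition 'flies over people' holds; Part 107 recurrent training 550 days ago vs limit 540 → not met
4. insurance policy review 63 days ago vs limit 60 → not met
5. airspace authorization renewal 193 days ago vs limit 180 → not met
6. condition 'flies beyond visual line of sight' holds; battery cycle review 758 days ago vs limit 730 → not met
7. hull coverage $1,000 < $5,000 → not met
Not met: 7 of 7

7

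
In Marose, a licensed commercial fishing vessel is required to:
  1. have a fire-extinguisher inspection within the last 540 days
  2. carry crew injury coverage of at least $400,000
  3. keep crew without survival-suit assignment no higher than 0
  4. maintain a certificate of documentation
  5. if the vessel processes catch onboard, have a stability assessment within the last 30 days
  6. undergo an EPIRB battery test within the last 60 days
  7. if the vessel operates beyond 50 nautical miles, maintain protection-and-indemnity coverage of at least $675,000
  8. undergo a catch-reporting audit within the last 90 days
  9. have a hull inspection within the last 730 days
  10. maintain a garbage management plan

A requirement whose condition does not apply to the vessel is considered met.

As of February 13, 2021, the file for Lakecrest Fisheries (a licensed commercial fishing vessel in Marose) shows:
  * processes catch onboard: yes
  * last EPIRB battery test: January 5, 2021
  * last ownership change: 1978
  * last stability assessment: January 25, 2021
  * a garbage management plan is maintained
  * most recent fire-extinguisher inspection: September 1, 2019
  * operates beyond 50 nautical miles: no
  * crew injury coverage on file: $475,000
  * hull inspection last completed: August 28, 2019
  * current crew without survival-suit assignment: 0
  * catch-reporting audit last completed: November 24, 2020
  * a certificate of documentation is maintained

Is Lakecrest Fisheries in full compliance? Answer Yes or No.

Yes

1. fire-extinguisher inspection 531 days ago vs limit 540 → met
2. crew injury coverage $475,000 ≥ $400,000 → met
3. crew without survival-suit assignment 0 ≤ 0 → met
4. certificate of documentation present → met
5. condition 'processes catch onboard' holds; stability assessment 19 days ago vs limit 30 → met
6. EPIRB battery test 39 days ago vs limit 60 → met
7. condition 'operates beyond 50 nautical miles' does not hold → requirement n/a → met
8. catch-reporting audit 81 days ago vs limit 90 → met
9. hull inspection 535 days ago vs limit 730 → met
10. garbage management plan present → met
All met.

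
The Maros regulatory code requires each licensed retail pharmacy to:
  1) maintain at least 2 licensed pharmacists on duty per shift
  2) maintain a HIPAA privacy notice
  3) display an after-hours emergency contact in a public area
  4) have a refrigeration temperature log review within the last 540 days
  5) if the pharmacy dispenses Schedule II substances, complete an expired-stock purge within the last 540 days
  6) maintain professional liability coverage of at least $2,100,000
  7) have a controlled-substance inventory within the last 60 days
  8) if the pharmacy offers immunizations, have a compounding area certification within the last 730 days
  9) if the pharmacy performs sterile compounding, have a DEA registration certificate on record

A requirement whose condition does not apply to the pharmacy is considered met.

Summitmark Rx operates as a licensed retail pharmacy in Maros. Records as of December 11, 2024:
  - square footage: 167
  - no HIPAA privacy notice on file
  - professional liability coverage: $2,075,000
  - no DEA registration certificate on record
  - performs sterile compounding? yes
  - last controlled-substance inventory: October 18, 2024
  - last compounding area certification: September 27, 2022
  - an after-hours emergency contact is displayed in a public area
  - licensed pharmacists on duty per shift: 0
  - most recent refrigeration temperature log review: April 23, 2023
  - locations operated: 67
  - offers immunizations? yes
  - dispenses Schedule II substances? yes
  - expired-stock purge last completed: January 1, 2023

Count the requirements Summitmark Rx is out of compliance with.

1. licensed pharmacists on duty per shift 0 < 2 → not met
2. HIPAA privacy notice absent → not met
3. after-hours emergency contact present → met
4. refrigeration temperature log review 598 days ago vs limit 540 → not met
5. condition 'dispenses Schedule II substances' holds; expired-stock purge 710 days ago vs limit 540 → not met
6. professional liability coverage $2,075,000 < $2,100,000 → not met
7. controlled-substance inventory 54 days ago vs limit 60 → met
8. condition 'offers immunizations' holds; compounding area certification 806 days ago vs limit 730 → not met
9. condition 'performs sterile compounding' holds; DEA registration certificate absent → not met
Not met: 7 of 9

7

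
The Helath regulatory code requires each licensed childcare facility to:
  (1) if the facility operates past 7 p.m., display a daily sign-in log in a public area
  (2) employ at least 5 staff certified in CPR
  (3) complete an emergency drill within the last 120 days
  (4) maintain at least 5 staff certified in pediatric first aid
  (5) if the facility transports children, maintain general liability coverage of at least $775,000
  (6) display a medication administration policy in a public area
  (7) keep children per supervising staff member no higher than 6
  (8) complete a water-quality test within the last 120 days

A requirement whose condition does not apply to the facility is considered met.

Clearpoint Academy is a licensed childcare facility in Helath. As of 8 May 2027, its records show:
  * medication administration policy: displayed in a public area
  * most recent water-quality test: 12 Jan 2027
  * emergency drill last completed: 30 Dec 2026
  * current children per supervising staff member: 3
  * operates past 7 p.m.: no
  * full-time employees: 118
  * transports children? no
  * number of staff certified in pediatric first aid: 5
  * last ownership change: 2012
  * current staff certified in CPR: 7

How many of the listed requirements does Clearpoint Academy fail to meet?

1

1. condition 'operates past 7 p.m.' does not hold → requirement n/a → met
2. staff certified in CPR 7 ≥ 5 → met
3. emergency drill 129 days ago vs limit 120 → not met
4. staff certified in pediatric first aid 5 ≥ 5 → met
5. condition 'transports children' does not hold → requirement n/a → met
6. medication administration policy present → met
7. children per supervising staff member 3 ≤ 6 → met
8. water-quality test 116 days ago vs limit 120 → met
Not met: 1 of 8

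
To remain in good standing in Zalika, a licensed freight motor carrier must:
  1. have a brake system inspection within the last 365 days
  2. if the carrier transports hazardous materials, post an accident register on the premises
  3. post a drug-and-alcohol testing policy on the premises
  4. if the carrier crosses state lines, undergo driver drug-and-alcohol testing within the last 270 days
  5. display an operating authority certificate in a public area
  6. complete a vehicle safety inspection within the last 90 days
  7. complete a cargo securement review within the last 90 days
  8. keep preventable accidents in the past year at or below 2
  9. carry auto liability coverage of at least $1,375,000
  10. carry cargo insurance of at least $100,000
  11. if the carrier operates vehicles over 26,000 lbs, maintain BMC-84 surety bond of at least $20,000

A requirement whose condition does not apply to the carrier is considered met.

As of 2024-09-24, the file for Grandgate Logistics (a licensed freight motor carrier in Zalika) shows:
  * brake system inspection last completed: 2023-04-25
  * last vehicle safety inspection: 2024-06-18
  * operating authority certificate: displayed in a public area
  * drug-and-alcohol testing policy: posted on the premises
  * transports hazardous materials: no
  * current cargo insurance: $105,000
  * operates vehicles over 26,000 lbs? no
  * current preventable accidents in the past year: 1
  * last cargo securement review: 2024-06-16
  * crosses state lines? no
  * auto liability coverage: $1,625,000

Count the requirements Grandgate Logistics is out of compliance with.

1. brake system inspection 518 days ago vs limit 365 → not met
2. condition 'transports hazardous materials' does not hold → requirement n/a → met
3. drug-and-alcohol testing policy present → met
4. condition 'crosses state lines' does not hold → requirement n/a → met
5. operating authority certificate present → met
6. vehicle safety inspection 98 days ago vs limit 90 → not met
7. cargo securement review 100 days ago vs limit 90 → not met
8. preventable accidents in the past year 1 ≤ 2 → met
9. auto liability coverage $1,625,000 ≥ $1,375,000 → met
10. cargo insurance $105,000 ≥ $100,000 → met
11. condition 'operates vehicles over 26,000 lbs' does not hold → requirement n/a → met
Not met: 3 of 11

3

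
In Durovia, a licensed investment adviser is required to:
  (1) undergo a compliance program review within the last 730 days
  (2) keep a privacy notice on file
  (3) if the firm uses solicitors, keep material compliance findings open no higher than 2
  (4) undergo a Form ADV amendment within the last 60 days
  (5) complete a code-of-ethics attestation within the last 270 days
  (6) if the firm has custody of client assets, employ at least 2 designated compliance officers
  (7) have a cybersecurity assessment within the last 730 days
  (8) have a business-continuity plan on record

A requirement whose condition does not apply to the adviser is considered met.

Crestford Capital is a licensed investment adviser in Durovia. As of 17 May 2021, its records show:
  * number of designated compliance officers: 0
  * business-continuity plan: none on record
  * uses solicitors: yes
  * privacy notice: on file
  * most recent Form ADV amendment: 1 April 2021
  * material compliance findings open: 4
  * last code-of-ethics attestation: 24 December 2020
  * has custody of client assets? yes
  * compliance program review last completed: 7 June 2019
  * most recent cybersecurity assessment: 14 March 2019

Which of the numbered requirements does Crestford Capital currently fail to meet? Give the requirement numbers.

1. compliance program review 710 days ago vs limit 730 → met
2. privacy notice present → met
3. condition 'uses solicitors' holds; material compliance findings open 4 > 2 → not met
4. Form ADV amendment 46 days ago vs limit 60 → met
5. code-of-ethics attestation 144 days ago vs limit 270 → met
6. condition 'has custody of client assets' holds; designated compliance officers 0 < 2 → not met
7. cybersecurity assessment 795 days ago vs limit 730 → not met
8. business-continuity plan absent → not met
Not met: 3, 6, 7, 8

3, 6, 7, 8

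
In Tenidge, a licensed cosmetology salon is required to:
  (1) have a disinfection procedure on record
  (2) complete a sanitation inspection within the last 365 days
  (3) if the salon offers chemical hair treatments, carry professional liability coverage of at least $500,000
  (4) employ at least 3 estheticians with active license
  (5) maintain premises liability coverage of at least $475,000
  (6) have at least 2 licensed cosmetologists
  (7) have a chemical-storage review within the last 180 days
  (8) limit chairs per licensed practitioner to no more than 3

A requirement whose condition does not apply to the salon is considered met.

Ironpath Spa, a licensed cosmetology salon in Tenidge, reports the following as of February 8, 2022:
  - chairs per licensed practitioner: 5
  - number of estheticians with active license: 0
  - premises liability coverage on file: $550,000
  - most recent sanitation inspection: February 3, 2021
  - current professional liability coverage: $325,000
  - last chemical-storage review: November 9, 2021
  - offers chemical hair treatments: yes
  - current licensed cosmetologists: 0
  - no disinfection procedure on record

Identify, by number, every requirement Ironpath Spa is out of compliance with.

1. disinfection procedure absent → not met
2. sanitation inspection 370 days ago vs limit 365 → not met
3. condition 'offers chemical hair treatments' holds; professional liability coverage $325,000 < $500,000 → not met
4. estheticians with active license 0 < 3 → not met
5. premises liability coverage $550,000 ≥ $475,000 → met
6. licensed cosmetologists 0 < 2 → not met
7. chemical-storage review 91 days ago vs limit 180 → met
8. chairs per licensed practitioner 5 > 3 → not met
Not met: 1, 2, 3, 4, 6, 8

1, 2, 3, 4, 6, 8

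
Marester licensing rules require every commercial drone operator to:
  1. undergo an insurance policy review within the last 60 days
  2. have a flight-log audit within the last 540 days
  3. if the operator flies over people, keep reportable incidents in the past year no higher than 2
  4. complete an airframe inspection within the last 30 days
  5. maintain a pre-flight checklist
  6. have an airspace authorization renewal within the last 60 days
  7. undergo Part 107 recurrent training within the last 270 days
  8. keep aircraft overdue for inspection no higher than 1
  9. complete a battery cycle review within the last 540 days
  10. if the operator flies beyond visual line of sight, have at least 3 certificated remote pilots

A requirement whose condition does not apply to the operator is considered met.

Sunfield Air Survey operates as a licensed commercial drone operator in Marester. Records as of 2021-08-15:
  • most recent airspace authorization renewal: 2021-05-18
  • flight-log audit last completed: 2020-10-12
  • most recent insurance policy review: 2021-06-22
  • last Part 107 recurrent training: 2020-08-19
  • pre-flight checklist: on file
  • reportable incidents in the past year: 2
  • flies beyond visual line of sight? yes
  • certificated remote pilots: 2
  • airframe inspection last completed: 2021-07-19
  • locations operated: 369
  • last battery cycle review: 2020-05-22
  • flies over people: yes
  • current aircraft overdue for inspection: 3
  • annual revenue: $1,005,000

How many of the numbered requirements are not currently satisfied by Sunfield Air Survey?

4

1. insurance policy review 54 days ago vs limit 60 → met
2. flight-log audit 307 days ago vs limit 540 → met
3. condition 'flies over people' holds; reportable incidents in the past year 2 ≤ 2 → met
4. airframe inspection 27 days ago vs limit 30 → met
5. pre-flight checklist present → met
6. airspace authorization renewal 89 days ago vs limit 60 → not met
7. Part 107 recurrent training 361 days ago vs limit 270 → not met
8. aircraft overdue for inspection 3 > 1 → not met
9. battery cycle review 450 days ago vs limit 540 → met
10. condition 'flies beyond visual line of sight' holds; certificated remote pilots 2 < 3 → not met
Not met: 4 of 10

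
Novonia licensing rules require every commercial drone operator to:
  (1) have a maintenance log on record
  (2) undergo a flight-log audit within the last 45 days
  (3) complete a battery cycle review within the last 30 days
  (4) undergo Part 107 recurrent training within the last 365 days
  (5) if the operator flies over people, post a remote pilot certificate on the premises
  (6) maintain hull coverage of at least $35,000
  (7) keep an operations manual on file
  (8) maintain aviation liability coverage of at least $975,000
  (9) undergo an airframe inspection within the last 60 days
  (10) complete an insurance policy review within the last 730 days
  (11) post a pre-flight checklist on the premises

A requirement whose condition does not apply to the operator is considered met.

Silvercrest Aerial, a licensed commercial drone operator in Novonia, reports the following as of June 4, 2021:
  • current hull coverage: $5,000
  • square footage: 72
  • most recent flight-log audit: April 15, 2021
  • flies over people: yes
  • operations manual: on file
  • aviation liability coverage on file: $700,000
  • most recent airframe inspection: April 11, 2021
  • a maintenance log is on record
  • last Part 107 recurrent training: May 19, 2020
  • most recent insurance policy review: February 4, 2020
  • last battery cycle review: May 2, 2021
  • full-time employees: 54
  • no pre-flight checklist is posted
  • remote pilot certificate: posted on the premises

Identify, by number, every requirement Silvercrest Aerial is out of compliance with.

2, 3, 4, 6, 8, 11

1. maintenance log present → met
2. flight-log audit 50 days ago vs limit 45 → not met
3. battery cycle review 33 days ago vs limit 30 → not met
4. Part 107 recurrent training 381 days ago vs limit 365 → not met
5. condition 'flies over people' holds; remote pilot certificate present → met
6. hull coverage $5,000 < $35,000 → not met
7. operations manual present → met
8. aviation liability coverage $700,000 < $975,000 → not met
9. airframe inspection 54 days ago vs limit 60 → met
10. insurance policy review 486 days ago vs limit 730 → met
11. pre-flight checklist absent → not met
Not met: 2, 3, 4, 6, 8, 11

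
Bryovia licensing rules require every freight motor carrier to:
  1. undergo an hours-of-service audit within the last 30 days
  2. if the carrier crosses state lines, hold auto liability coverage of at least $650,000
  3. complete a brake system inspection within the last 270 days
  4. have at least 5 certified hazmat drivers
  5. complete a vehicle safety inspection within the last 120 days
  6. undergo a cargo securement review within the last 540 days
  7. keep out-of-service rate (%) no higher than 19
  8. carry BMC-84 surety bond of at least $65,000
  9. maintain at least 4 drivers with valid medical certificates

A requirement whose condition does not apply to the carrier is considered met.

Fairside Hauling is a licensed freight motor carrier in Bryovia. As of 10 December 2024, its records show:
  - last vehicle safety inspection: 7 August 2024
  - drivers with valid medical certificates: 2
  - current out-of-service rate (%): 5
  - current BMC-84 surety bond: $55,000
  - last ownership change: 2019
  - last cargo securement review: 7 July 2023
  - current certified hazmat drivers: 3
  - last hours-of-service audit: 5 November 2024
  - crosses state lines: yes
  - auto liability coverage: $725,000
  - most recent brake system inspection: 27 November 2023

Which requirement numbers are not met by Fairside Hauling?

1, 3, 4, 5, 8, 9

1. hours-of-service audit 35 days ago vs limit 30 → not met
2. condition 'crosses state lines' holds; auto liability coverage $725,000 ≥ $650,000 → met
3. brake system inspection 379 days ago vs limit 270 → not met
4. certified hazmat drivers 3 < 5 → not met
5. vehicle safety inspection 125 days ago vs limit 120 → not met
6. cargo securement review 522 days ago vs limit 540 → met
7. out-of-service rate (%) 5 ≤ 19 → met
8. BMC-84 surety bond $55,000 < $65,000 → not met
9. drivers with valid medical certificates 2 < 4 → not met
Not met: 1, 3, 4, 5, 8, 9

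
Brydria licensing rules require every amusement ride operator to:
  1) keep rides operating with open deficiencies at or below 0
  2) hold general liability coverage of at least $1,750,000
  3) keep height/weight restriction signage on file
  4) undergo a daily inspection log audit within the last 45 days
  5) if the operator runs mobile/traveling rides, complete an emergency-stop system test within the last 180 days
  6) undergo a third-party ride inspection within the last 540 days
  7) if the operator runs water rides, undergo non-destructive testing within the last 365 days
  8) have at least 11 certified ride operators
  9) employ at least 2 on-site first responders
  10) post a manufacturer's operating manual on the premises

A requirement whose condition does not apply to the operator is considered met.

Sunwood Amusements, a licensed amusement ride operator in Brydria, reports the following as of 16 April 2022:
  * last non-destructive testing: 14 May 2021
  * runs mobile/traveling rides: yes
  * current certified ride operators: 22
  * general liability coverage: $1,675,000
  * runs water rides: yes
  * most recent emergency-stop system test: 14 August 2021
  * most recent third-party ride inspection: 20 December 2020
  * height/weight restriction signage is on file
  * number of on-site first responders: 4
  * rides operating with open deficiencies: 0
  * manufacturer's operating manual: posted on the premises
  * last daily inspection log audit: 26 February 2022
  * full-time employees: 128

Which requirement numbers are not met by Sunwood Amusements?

2, 4, 5

1. rides operating with open deficiencies 0 ≤ 0 → met
2. general liability coverage $1,675,000 < $1,750,000 → not met
3. height/weight restriction signage present → met
4. daily inspection log audit 49 days ago vs limit 45 → not met
5. condition 'runs mobile/traveling rides' holds; emergency-stop system test 245 days ago vs limit 180 → not met
6. third-party ride inspection 482 days ago vs limit 540 → met
7. condition 'runs water rides' holds; non-destructive testing 337 days ago vs limit 365 → met
8. certified ride operators 22 ≥ 11 → met
9. on-site first responders 4 ≥ 2 → met
10. manufacturer's operating manual present → met
Not met: 2, 4, 5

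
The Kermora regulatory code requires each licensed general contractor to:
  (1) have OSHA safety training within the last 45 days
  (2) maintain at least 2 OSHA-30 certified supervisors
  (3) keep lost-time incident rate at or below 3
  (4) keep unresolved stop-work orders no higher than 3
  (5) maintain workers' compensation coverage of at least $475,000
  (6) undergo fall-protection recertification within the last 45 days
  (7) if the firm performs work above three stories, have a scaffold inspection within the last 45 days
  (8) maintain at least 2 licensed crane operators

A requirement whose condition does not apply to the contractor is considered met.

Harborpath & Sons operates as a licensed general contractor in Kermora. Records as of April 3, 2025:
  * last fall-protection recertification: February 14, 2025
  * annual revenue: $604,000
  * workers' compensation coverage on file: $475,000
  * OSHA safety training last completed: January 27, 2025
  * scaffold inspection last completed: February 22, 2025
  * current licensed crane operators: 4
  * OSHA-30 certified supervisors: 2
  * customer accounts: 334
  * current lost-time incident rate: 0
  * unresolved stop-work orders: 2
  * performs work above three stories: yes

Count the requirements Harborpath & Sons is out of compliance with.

2

1. OSHA safety training 66 days ago vs limit 45 → not met
2. OSHA-30 certified supervisors 2 ≥ 2 → met
3. lost-time incident rate 0 ≤ 3 → met
4. unresolved stop-work orders 2 ≤ 3 → met
5. workers' compensation coverage $475,000 ≥ $475,000 → met
6. fall-protection recertification 48 days ago vs limit 45 → not met
7. condition 'performs work above three stories' holds; scaffold inspection 40 days ago vs limit 45 → met
8. licensed crane operators 4 ≥ 2 → met
Not met: 2 of 8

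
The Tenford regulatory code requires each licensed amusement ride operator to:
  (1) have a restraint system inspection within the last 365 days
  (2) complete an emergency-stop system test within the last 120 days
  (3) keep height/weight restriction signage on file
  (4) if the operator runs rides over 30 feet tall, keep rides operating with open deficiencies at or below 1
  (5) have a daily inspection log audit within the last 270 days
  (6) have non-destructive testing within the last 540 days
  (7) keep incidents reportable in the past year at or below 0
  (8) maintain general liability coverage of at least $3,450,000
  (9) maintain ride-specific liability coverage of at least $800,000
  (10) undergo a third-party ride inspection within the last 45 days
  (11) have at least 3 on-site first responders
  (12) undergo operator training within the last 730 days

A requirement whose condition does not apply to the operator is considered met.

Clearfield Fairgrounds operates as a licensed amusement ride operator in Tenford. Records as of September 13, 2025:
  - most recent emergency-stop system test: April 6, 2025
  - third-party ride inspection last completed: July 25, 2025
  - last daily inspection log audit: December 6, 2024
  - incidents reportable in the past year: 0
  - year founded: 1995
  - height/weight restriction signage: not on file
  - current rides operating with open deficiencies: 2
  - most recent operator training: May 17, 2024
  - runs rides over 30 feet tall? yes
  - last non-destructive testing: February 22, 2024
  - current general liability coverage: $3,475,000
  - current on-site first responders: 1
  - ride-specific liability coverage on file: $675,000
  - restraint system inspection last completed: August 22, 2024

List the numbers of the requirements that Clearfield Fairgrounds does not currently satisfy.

1, 2, 3, 4, 5, 6, 9, 10, 11

1. restraint system inspection 387 days ago vs limit 365 → not met
2. emergency-stop system test 160 days ago vs limit 120 → not met
3. height/weight restriction signage absent → not met
4. condition 'runs rides over 30 feet tall' holds; rides operating with open deficiencies 2 > 1 → not met
5. daily inspection log audit 281 days ago vs limit 270 → not met
6. non-destructive testing 569 days ago vs limit 540 → not met
7. incidents reportable in the past year 0 ≤ 0 → met
8. general liability coverage $3,475,000 ≥ $3,450,000 → met
9. ride-specific liability coverage $675,000 < $800,000 → not met
10. third-party ride inspection 50 days ago vs limit 45 → not met
11. on-site first responders 1 < 3 → not met
12. operator training 484 days ago vs limit 730 → met
Not met: 1, 2, 3, 4, 5, 6, 9, 10, 11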